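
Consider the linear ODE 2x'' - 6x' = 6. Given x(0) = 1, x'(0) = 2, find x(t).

Divide through by 2: x'' - 3x' = 3.
Characteristic equation r² - 3r = 0 factors as (r - 3)r = 0, so r = 3, 0.
Hence x_h = C1*exp(3*t) + C2.
Since 1 solves the homogeneous equation (r = 0 is a root of multiplicity 1), multiply the trial by t. Try x_p = A*t. Substituting into the equation and dividing by 1 gives A = -1, so x_p = -t.
General solution: x = C2 - t + C1*exp(3*t).
Apply the initial conditions: x(0) = C1 + C2 = 1 and x'(0) = -1 + 3*C1 = 2. Solving gives C1 = 1, C2 = 0.

x = -t + exp(3*t)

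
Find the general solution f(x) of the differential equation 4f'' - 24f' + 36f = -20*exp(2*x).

Divide through by 4: f'' - 6f' + 9f = -5*exp(2*x).
Characteristic equation r² - 6r + 9 = 0 has discriminant (-6)² - 4·(9) = 0, so r = 3 is a repeated root.
Hence f_h = (C1 + C2*x)*exp(3*x).
Try f_p = A*exp(2*x). Substituting into the equation and dividing by exp(2*x) gives A = -5, so f_p = -5*exp(2*x).

f = -5*exp(2*x) + C1*exp(3*x) + C2*x*exp(3*x)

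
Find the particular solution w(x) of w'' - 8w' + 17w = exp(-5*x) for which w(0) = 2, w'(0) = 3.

w = exp(-5*x)/82 - 401*exp(4*x)*sin(x)/82 + 163*cos(x)*exp(4*x)/82

Characteristic equation r² - 8r + 17 = 0 has discriminant (-8)² - 4·(17) = -4 < 0, so r = 4 ± i.
Hence w_h = C1*cos(x)*exp(4*x) + C2*exp(4*x)*sin(x).
Try w_p = A*exp(-5*x). Substituting into the equation and dividing by exp(-5*x) gives A = 1/82, so w_p = exp(-5*x)/82.
General solution: w = exp(-5*x)/82 + C1*cos(x)*exp(4*x) + C2*exp(4*x)*sin(x).
Apply the initial conditions: w(0) = 1/82 + C1 = 2 and w'(0) = -5/82 + C2 + 4*C1 = 3. Solving gives C1 = 163/82, C2 = -401/82.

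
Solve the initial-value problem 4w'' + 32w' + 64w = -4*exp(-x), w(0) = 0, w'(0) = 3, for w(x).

w = -exp(-x)/9 + exp(-4*x)/9 + 10*x*exp(-4*x)/3

Divide through by 4: w'' + 8w' + 16w = -exp(-x).
Characteristic equation r² + 8r + 16 = 0 has discriminant (8)² - 4·(16) = 0, so r = -4 is a repeated root.
Hence w_h = (C1 + C2*x)*exp(-4*x).
Try w_p = A*exp(-x). Substituting into the equation and dividing by exp(-x) gives A = -1/9, so w_p = -exp(-x)/9.
General solution: w = -exp(-x)/9 + C1*exp(-4*x) + C2*x*exp(-4*x).
Apply the initial conditions: w(0) = -1/9 + C1 = 0 and w'(0) = 1/9 + C2 - 4*C1 = 3. Solving gives C1 = 1/9, C2 = 10/3.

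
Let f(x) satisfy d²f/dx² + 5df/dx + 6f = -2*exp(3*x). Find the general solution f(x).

Characteristic equation r² + 5r + 6 = 0 factors as (r + 2)(r + 3) = 0, so r = -2, -3.
Hence f_h = C1*exp(-2*x) + C2*exp(-3*x).
Try f_p = A*exp(3*x). Substituting into the equation and dividing by exp(3*x) gives A = -1/15, so f_p = -exp(3*x)/15.

f = -exp(3*x)/15 + C1*exp(-2*x) + C2*exp(-3*x)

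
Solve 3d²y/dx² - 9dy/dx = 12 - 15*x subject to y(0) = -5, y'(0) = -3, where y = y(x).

y = -115/27 - 20*exp(3*x)/27 - 7*x/9 + 5*x**2/6

Divide through by 3: y'' - 3y' = 4 - 5*x.
Characteristic equation r² - 3r = 0 factors as (r - 3)r = 0, so r = 3, 0.
Hence y_h = C1*exp(3*x) + C2.
Since 0 is a characteristic root (multiplicity 1), multiply the polynomial trial by x: try y_p = x*(A0 + A1*x). Substituting and matching coefficients of each power of x gives A0 = -7/9, A1 = 5/6, so y_p = -7*x/9 + 5*x^2/6.
General solution: y = C2 - 7*x/9 + 5*x^2/6 + C1*exp(3*x).
Apply the initial conditions: y(0) = C1 + C2 = -5 and y'(0) = -7/9 + 3*C1 = -3. Solving gives C1 = -20/27, C2 = -115/27.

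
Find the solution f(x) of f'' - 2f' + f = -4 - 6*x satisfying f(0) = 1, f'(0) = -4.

Characteristic equation r² - 2r + 1 = 0 has discriminant (-2)² - 4·(1) = 0, so r = 1 is a repeated root.
Hence f_h = (C1 + C2*x)*exp(x).
For the particular solution try f_p = A0 + A1*x. Substituting and matching coefficients of each power of x gives A0 = -16, A1 = -6, so f_p = -16 - 6*x.
General solution: f = -16 - 6*x + C1*exp(x) + C2*x*exp(x).
Apply the initial conditions: f(0) = -16 + C1 = 1 and f'(0) = -6 + C1 + C2 = -4. Solving gives C1 = 17, C2 = -15.

f = -16 - 6*x + 17*exp(x) - 15*x*exp(x)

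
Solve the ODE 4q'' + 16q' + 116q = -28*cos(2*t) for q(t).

Divide through by 4: q'' + 4q' + 29q = -7*cos(2*t).
Characteristic equation r² + 4r + 29 = 0 has discriminant (4)² - 4·(29) = -100 < 0, so r = -2 ± 5i.
Hence q_h = C1*cos(5*t)*exp(-2*t) + C2*exp(-2*t)*sin(5*t).
Try q_p = A*cos(2*t) + B*sin(2*t). Substituting and equating the coefficients of cos(2t) and sin(2t) gives A = -175/689, B = -56/689, so q_p = -175*cos(2*t)/689 - 56*sin(2*t)/689.

q = -175*cos(2*t)/689 - 56*sin(2*t)/689 + C1*cos(5*t)*exp(-2*t) + C2*exp(-2*t)*sin(5*t)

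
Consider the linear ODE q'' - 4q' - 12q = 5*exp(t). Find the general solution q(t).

Characteristic equation r² - 4r - 12 = 0 factors as (r + 2)(r - 6) = 0, so r = -2, 6.
Hence q_h = C1*exp(-2*t) + C2*exp(6*t).
Try q_p = A*exp(t). Substituting into the equation and dividing by exp(t) gives A = -1/3, so q_p = -exp(t)/3.

q = -exp(t)/3 + C1*exp(-2*t) + C2*exp(6*t)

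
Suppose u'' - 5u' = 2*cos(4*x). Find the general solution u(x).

Characteristic equation r² - 5r = 0 factors as (r - 5)r = 0, so r = 5, 0.
Hence u_h = C1*exp(5*x) + C2.
Try u_p = A*cos(4*x) + B*sin(4*x). Substituting and equating the coefficients of cos(4x) and sin(4x) gives A = -2/41, B = -5/82, so u_p = -5*sin(4*x)/82 - 2*cos(4*x)/41.

u = C2 - 5*sin(4*x)/82 - 2*cos(4*x)/41 + C1*exp(5*x)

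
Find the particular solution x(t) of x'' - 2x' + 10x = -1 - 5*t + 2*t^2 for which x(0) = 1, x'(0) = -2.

x = -28/125 - 21*t/50 + t**2/5 - 701*exp(t)*sin(3*t)/750 + 153*cos(3*t)*exp(t)/125

Characteristic equation r² - 2r + 10 = 0 has discriminant (-2)² - 4·(10) = -36 < 0, so r = 1 ± 3i.
Hence x_h = C1*cos(3*t)*exp(t) + C2*exp(t)*sin(3*t).
For the particular solution try x_p = A0 + A1*t + A2*t^2. Substituting and matching coefficients of each power of t gives A0 = -28/125, A1 = -21/50, A2 = 1/5, so x_p = -28/125 - 21*t/50 + t^2/5.
General solution: x = -28/125 - 21*t/50 + t^2/5 + C1*cos(3*t)*exp(t) + C2*exp(t)*sin(3*t).
Apply the initial conditions: x(0) = -28/125 + C1 = 1 and x'(0) = -21/50 + C1 + 3*C2 = -2. Solving gives C1 = 153/125, C2 = -701/750.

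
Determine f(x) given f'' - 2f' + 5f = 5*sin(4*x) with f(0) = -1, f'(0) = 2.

Characteristic equation r² - 2r + 5 = 0 has discriminant (-2)² - 4·(5) = -16 < 0, so r = 1 ± 2i.
Hence f_h = C1*cos(2*x)*exp(x) + C2*exp(x)*sin(2*x).
Try f_p = A*cos(4*x) + B*sin(4*x). Substituting and equating the coefficients of cos(4x) and sin(4x) gives A = 8/37, B = -11/37, so f_p = -11*sin(4*x)/37 + 8*cos(4*x)/37.
General solution: f = -11*sin(4*x)/37 + 8*cos(4*x)/37 + C1*cos(2*x)*exp(x) + C2*exp(x)*sin(2*x).
Apply the initial conditions: f(0) = 8/37 + C1 = -1 and f'(0) = -44/37 + C1 + 2*C2 = 2. Solving gives C1 = -45/37, C2 = 163/74.

f = -11*sin(4*x)/37 + 8*cos(4*x)/37 - 45*cos(2*x)*exp(x)/37 + 163*exp(x)*sin(2*x)/74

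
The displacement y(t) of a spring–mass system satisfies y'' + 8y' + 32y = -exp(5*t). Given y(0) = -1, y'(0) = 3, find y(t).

y = -exp(5*t)/97 - 96*cos(4*t)*exp(-4*t)/97 - 22*exp(-4*t)*sin(4*t)/97

Characteristic equation r² + 8r + 32 = 0 has discriminant (8)² - 4·(32) = -64 < 0, so r = -4 ± 4i.
Hence y_h = C1*cos(4*t)*exp(-4*t) + C2*exp(-4*t)*sin(4*t).
Try y_p = A*exp(5*t). Substituting into the equation and dividing by exp(5*t) gives A = -1/97, so y_p = -exp(5*t)/97.
General solution: y = -exp(5*t)/97 + C1*cos(4*t)*exp(-4*t) + C2*exp(-4*t)*sin(4*t).
Apply the initial conditions: y(0) = -1/97 + C1 = -1 and y'(0) = -5/97 - 4*C1 + 4*C2 = 3. Solving gives C1 = -96/97, C2 = -22/97.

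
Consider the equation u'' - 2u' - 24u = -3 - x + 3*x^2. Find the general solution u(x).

Characteristic equation r² - 2r - 24 = 0 factors as (r - 6)(r + 4) = 0, so r = 6, -4.
Hence u_h = C1*exp(6*x) + C2*exp(-4*x).
For the particular solution try u_p = A0 + A1*x + A2*x^2. Substituting and matching coefficients of each power of x gives A0 = 7/64, A1 = 1/16, A2 = -1/8, so u_p = 7/64 - x^2/8 + x/16.

u = 7/64 - x**2/8 + x/16 + C1*exp(6*x) + C2*exp(-4*x)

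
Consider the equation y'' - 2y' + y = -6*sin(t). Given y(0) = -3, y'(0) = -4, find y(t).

Characteristic equation r² - 2r + 1 = 0 has discriminant (-2)² - 4·(1) = 0, so r = 1 is a repeated root.
Hence y_h = (C1 + C2*t)*exp(t).
Try y_p = A*cos(t) + B*sin(t). Substituting and equating the coefficients of cos(t) and sin(t) gives A = -3, B = 0, so y_p = -3*cos(t).
General solution: y = -3*cos(t) + C1*exp(t) + C2*t*exp(t).
Apply the initial conditions: y(0) = -3 + C1 = -3 and y'(0) = C1 + C2 = -4. Solving gives C1 = 0, C2 = -4.

y = -3*cos(t) - 4*t*exp(t)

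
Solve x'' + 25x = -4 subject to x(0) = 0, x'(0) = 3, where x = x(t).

x = -4/25 + 3*sin(5*t)/5 + 4*cos(5*t)/25

Characteristic equation r² + 25 = 0 has discriminant (0)² - 4·(25) = -100 < 0, so r = ± 5i.
Hence x_h = C1*cos(5*t) + C2*sin(5*t).
For the particular solution try x_p = A0. Substituting and matching coefficients of each power of t gives A0 = -4/25, so x_p = -4/25.
General solution: x = -4/25 + C1*cos(5*t) + C2*sin(5*t).
Apply the initial conditions: x(0) = -4/25 + C1 = 0 and x'(0) = 5*C2 = 3. Solving gives C1 = 4/25, C2 = 3/5.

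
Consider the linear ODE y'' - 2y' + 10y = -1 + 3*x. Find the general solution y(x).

Characteristic equation r² - 2r + 10 = 0 has discriminant (-2)² - 4·(10) = -36 < 0, so r = 1 ± 3i.
Hence y_h = C1*cos(3*x)*exp(x) + C2*exp(x)*sin(3*x).
For the particular solution try y_p = A0 + A1*x. Substituting and matching coefficients of each power of x gives A0 = -1/25, A1 = 3/10, so y_p = -1/25 + 3*x/10.

y = -1/25 + 3*x/10 + C1*cos(3*x)*exp(x) + C2*exp(x)*sin(3*x)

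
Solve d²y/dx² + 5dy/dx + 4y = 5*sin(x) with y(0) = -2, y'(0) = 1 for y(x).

y = -25*cos(x)/34 - 3*exp(-x)/2 + 4*exp(-4*x)/17 + 15*sin(x)/34

Characteristic equation r² + 5r + 4 = 0 factors as (r + 1)(r + 4) = 0, so r = -1, -4.
Hence y_h = C1*exp(-x) + C2*exp(-4*x).
Try y_p = A*cos(x) + B*sin(x). Substituting and equating the coefficients of cos(x) and sin(x) gives A = -25/34, B = 15/34, so y_p = -25*cos(x)/34 + 15*sin(x)/34.
General solution: y = -25*cos(x)/34 + 15*sin(x)/34 + C1*exp(-x) + C2*exp(-4*x).
Apply the initial conditions: y(0) = -25/34 + C1 + C2 = -2 and y'(0) = 15/34 - C1 - 4*C2 = 1. Solving gives C1 = -3/2, C2 = 4/17.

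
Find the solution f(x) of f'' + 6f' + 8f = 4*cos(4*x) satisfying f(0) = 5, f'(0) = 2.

Characteristic equation r² + 6r + 8 = 0 factors as (r + 2)(r + 4) = 0, so r = -2, -4.
Hence f_h = C1*exp(-2*x) + C2*exp(-4*x).
Try f_p = A*cos(4*x) + B*sin(4*x). Substituting and equating the coefficients of cos(4x) and sin(4x) gives A = -1/20, B = 3/20, so f_p = -cos(4*x)/20 + 3*sin(4*x)/20.
General solution: f = -cos(4*x)/20 + 3*sin(4*x)/20 + C1*exp(-2*x) + C2*exp(-4*x).
Apply the initial conditions: f(0) = -1/20 + C1 + C2 = 5 and f'(0) = 3/5 - 4*C2 - 2*C1 = 2. Solving gives C1 = 54/5, C2 = -23/4.

f = -23*exp(-4*x)/4 - cos(4*x)/20 + 3*sin(4*x)/20 + 54*exp(-2*x)/5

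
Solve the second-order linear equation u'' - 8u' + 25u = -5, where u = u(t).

u = -1/5 + C1*cos(3*t)*exp(4*t) + C2*exp(4*t)*sin(3*t)

Characteristic equation r² - 8r + 25 = 0 has discriminant (-8)² - 4·(25) = -36 < 0, so r = 4 ± 3i.
Hence u_h = C1*cos(3*t)*exp(4*t) + C2*exp(4*t)*sin(3*t).
For the particular solution try u_p = A0. Substituting and matching coefficients of each power of t gives A0 = -1/5, so u_p = -1/5.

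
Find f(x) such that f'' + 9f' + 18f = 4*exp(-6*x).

Characteristic equation r² + 9r + 18 = 0 factors as (r + 6)(r + 3) = 0, so r = -6, -3.
Hence f_h = C1*exp(-6*x) + C2*exp(-3*x).
Since exp(-6*x) solves the homogeneous equation (r = -6 is a root of multiplicity 1), multiply the trial by x. Try f_p = A*x*exp(-6*x). Substituting into the equation and dividing by exp(-6*x) gives A = -4/3, so f_p = -4*x*exp(-6*x)/3.

f = C1*exp(-6*x) + C2*exp(-3*x) - 4*x*exp(-6*x)/3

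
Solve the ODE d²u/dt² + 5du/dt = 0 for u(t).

Characteristic equation r² + 5r = 0 factors as (r + 5)r = 0, so r = -5, 0.
Hence u_h = C1*exp(-5*t) + C2.

u = C2 + C1*exp(-5*t)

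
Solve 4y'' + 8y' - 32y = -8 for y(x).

Divide through by 4: y'' + 2y' - 8y = -2.
Characteristic equation r² + 2r - 8 = 0 factors as (r - 2)(r + 4) = 0, so r = 2, -4.
Hence y_h = C1*exp(2*x) + C2*exp(-4*x).
For the particular solution try y_p = A0. Substituting and matching coefficients of each power of x gives A0 = 1/4, so y_p = 1/4.

y = 1/4 + C1*exp(2*x) + C2*exp(-4*x)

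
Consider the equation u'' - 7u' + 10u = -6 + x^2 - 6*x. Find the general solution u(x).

u = -471/500 - 23*x/50 + x**2/10 + C1*exp(5*x) + C2*exp(2*x)

Characteristic equation r² - 7r + 10 = 0 factors as (r - 5)(r - 2) = 0, so r = 5, 2.
Hence u_h = C1*exp(5*x) + C2*exp(2*x).
For the particular solution try u_p = A0 + A1*x + A2*x^2. Substituting and matching coefficients of each power of x gives A0 = -471/500, A1 = -23/50, A2 = 1/10, so u_p = -471/500 - 23*x/50 + x^2/10.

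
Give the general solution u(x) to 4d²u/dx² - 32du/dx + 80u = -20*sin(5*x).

Divide through by 4: u'' - 8u' + 20u = -5*sin(5*x).
Characteristic equation r² - 8r + 20 = 0 has discriminant (-8)² - 4·(20) = -16 < 0, so r = 4 ± 2i.
Hence u_h = C1*cos(2*x)*exp(4*x) + C2*exp(4*x)*sin(2*x).
Try u_p = A*cos(5*x) + B*sin(5*x). Substituting and equating the coefficients of cos(5x) and sin(5x) gives A = -8/65, B = 1/65, so u_p = -8*cos(5*x)/65 + sin(5*x)/65.

u = -8*cos(5*x)/65 + sin(5*x)/65 + C1*cos(2*x)*exp(4*x) + C2*exp(4*x)*sin(2*x)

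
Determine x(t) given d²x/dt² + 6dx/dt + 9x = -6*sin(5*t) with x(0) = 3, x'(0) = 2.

Characteristic equation r² + 6r + 9 = 0 has discriminant (6)² - 4·(9) = 0, so r = -3 is a repeated root.
Hence x_h = (C1 + C2*t)*exp(-3*t).
Try x_p = A*cos(5*t) + B*sin(5*t). Substituting and equating the coefficients of cos(5t) and sin(5t) gives A = 45/289, B = 24/289, so x_p = 24*sin(5*t)/289 + 45*cos(5*t)/289.
General solution: x = 24*sin(5*t)/289 + 45*cos(5*t)/289 + C1*exp(-3*t) + C2*t*exp(-3*t).
Apply the initial conditions: x(0) = 45/289 + C1 = 3 and x'(0) = 120/289 + C2 - 3*C1 = 2. Solving gives C1 = 822/289, C2 = 172/17.

x = 24*sin(5*t)/289 + 45*cos(5*t)/289 + 822*exp(-3*t)/289 + 172*t*exp(-3*t)/17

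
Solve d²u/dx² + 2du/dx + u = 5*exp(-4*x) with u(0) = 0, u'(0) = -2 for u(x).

u = -5*exp(-x)/9 + 5*exp(-4*x)/9 - x*exp(-x)/3

Characteristic equation r² + 2r + 1 = 0 has discriminant (2)² - 4·(1) = 0, so r = -1 is a repeated root.
Hence u_h = (C1 + C2*x)*exp(-x).
Try u_p = A*exp(-4*x). Substituting into the equation and dividing by exp(-4*x) gives A = 5/9, so u_p = 5*exp(-4*x)/9.
General solution: u = 5*exp(-4*x)/9 + C1*exp(-x) + C2*x*exp(-x).
Apply the initial conditions: u(0) = 5/9 + C1 = 0 and u'(0) = -20/9 + C2 - C1 = -2. Solving gives C1 = -5/9, C2 = -1/3.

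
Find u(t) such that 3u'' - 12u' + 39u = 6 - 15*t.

u = 6/169 - 5*t/13 + C1*cos(3*t)*exp(2*t) + C2*exp(2*t)*sin(3*t)

Divide through by 3: u'' - 4u' + 13u = 2 - 5*t.
Characteristic equation r² - 4r + 13 = 0 has discriminant (-4)² - 4·(13) = -36 < 0, so r = 2 ± 3i.
Hence u_h = C1*cos(3*t)*exp(2*t) + C2*exp(2*t)*sin(3*t).
For the particular solution try u_p = A0 + A1*t. Substituting and matching coefficients of each power of t gives A0 = 6/169, A1 = -5/13, so u_p = 6/169 - 5*t/13.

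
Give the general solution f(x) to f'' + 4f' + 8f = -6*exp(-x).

Characteristic equation r² + 4r + 8 = 0 has discriminant (4)² - 4·(8) = -16 < 0, so r = -2 ± 2i.
Hence f_h = C1*cos(2*x)*exp(-2*x) + C2*exp(-2*x)*sin(2*x).
Try f_p = A*exp(-x). Substituting into the equation and dividing by exp(-x) gives A = -6/5, so f_p = -6*exp(-x)/5.

f = -6*exp(-x)/5 + C1*cos(2*x)*exp(-2*x) + C2*exp(-2*x)*sin(2*x)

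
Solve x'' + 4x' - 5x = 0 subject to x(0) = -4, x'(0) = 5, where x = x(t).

x = -5*exp(t)/2 - 3*exp(-5*t)/2

Characteristic equation r² + 4r - 5 = 0 factors as (r + 5)(r - 1) = 0, so r = -5, 1.
Hence x_h = C1*exp(-5*t) + C2*exp(t).
Apply the initial conditions: x(0) = C1 + C2 = -4 and x'(0) = C2 - 5*C1 = 5. Solving gives C1 = -3/2, C2 = -5/2.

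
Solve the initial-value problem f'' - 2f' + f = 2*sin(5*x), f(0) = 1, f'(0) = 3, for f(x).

Characteristic equation r² - 2r + 1 = 0 has discriminant (-2)² - 4·(1) = 0, so r = 1 is a repeated root.
Hence f_h = (C1 + C2*x)*exp(x).
Try f_p = A*cos(5*x) + B*sin(5*x). Substituting and equating the coefficients of cos(5x) and sin(5x) gives A = 5/169, B = -12/169, so f_p = -12*sin(5*x)/169 + 5*cos(5*x)/169.
General solution: f = -12*sin(5*x)/169 + 5*cos(5*x)/169 + C1*exp(x) + C2*x*exp(x).
Apply the initial conditions: f(0) = 5/169 + C1 = 1 and f'(0) = -60/169 + C1 + C2 = 3. Solving gives C1 = 164/169, C2 = 31/13.

f = -12*sin(5*x)/169 + 5*cos(5*x)/169 + 164*exp(x)/169 + 31*x*exp(x)/13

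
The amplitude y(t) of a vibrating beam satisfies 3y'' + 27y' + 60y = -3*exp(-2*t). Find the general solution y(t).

Divide through by 3: y'' + 9y' + 20y = -exp(-2*t).
Characteristic equation r² + 9r + 20 = 0 factors as (r + 5)(r + 4) = 0, so r = -5, -4.
Hence y_h = C1*exp(-5*t) + C2*exp(-4*t).
Try y_p = A*exp(-2*t). Substituting into the equation and dividing by exp(-2*t) gives A = -1/6, so y_p = -exp(-2*t)/6.

y = -exp(-2*t)/6 + C1*exp(-5*t) + C2*exp(-4*t)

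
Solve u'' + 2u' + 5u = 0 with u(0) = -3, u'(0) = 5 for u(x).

u = exp(-x)*sin(2*x) - 3*cos(2*x)*exp(-x)

Characteristic equation r² + 2r + 5 = 0 has discriminant (2)² - 4·(5) = -16 < 0, so r = -1 ± 2i.
Hence u_h = C1*cos(2*x)*exp(-x) + C2*exp(-x)*sin(2*x).
Apply the initial conditions: u(0) = C1 = -3 and u'(0) = -C1 + 2*C2 = 5. Solving gives C1 = -3, C2 = 1.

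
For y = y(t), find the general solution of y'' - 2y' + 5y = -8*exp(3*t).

Characteristic equation r² - 2r + 5 = 0 has discriminant (-2)² - 4·(5) = -16 < 0, so r = 1 ± 2i.
Hence y_h = C1*cos(2*t)*exp(t) + C2*exp(t)*sin(2*t).
Try y_p = A*exp(3*t). Substituting into the equation and dividing by exp(3*t) gives A = -1, so y_p = -exp(3*t).

y = -exp(3*t) + C1*cos(2*t)*exp(t) + C2*exp(t)*sin(2*t)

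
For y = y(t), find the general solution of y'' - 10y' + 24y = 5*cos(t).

Characteristic equation r² - 10r + 24 = 0 factors as (r - 6)(r - 4) = 0, so r = 6, 4.
Hence y_h = C1*exp(6*t) + C2*exp(4*t).
Try y_p = A*cos(t) + B*sin(t). Substituting and equating the coefficients of cos(t) and sin(t) gives A = 115/629, B = -50/629, so y_p = -50*sin(t)/629 + 115*cos(t)/629.

y = -50*sin(t)/629 + 115*cos(t)/629 + C1*exp(6*t) + C2*exp(4*t)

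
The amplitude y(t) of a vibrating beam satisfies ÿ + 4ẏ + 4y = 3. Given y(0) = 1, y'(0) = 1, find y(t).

y = 3/4 + exp(-2*t)/4 + 3*t*exp(-2*t)/2

Characteristic equation r² + 4r + 4 = 0 has discriminant (4)² - 4·(4) = 0, so r = -2 is a repeated root.
Hence y_h = (C1 + C2*t)*exp(-2*t).
For the particular solution try y_p = A0. Substituting and matching coefficients of each power of t gives A0 = 3/4, so y_p = 3/4.
General solution: y = 3/4 + C1*exp(-2*t) + C2*t*exp(-2*t).
Apply the initial conditions: y(0) = 3/4 + C1 = 1 and y'(0) = C2 - 2*C1 = 1. Solving gives C1 = 1/4, C2 = 3/2.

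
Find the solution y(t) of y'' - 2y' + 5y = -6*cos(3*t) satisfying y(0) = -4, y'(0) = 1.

y = 6*cos(3*t)/13 + 9*sin(3*t)/13 - 58*cos(2*t)*exp(t)/13 + 22*exp(t)*sin(2*t)/13

Characteristic equation r² - 2r + 5 = 0 has discriminant (-2)² - 4·(5) = -16 < 0, so r = 1 ± 2i.
Hence y_h = C1*cos(2*t)*exp(t) + C2*exp(t)*sin(2*t).
Try y_p = A*cos(3*t) + B*sin(3*t). Substituting and equating the coefficients of cos(3t) and sin(3t) gives A = 6/13, B = 9/13, so y_p = 6*cos(3*t)/13 + 9*sin(3*t)/13.
General solution: y = 6*cos(3*t)/13 + 9*sin(3*t)/13 + C1*cos(2*t)*exp(t) + C2*exp(t)*sin(2*t).
Apply the initial conditions: y(0) = 6/13 + C1 = -4 and y'(0) = 27/13 + C1 + 2*C2 = 1. Solving gives C1 = -58/13, C2 = 22/13.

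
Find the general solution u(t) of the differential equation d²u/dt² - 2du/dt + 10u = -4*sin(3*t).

u = -24*cos(3*t)/37 - 4*sin(3*t)/37 + C1*cos(3*t)*exp(t) + C2*exp(t)*sin(3*t)

Characteristic equation r² - 2r + 10 = 0 has discriminant (-2)² - 4·(10) = -36 < 0, so r = 1 ± 3i.
Hence u_h = C1*cos(3*t)*exp(t) + C2*exp(t)*sin(3*t).
Try u_p = A*cos(3*t) + B*sin(3*t). Substituting and equating the coefficients of cos(3t) and sin(3t) gives A = -24/37, B = -4/37, so u_p = -24*cos(3*t)/37 - 4*sin(3*t)/37.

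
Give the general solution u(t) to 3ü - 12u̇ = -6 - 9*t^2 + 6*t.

u = C2 - t**2/16 + t**3/4 + 15*t/32 + C1*exp(4*t)

Divide through by 3: u'' - 4u' = -2 - 3*t^2 + 2*t.
Characteristic equation r² - 4r = 0 factors as (r - 4)r = 0, so r = 4, 0.
Hence u_h = C1*exp(4*t) + C2.
Since 0 is a characteristic root (multiplicity 1), multiply the polynomial trial by t: try u_p = t*(A0 + A1*t + A2*t^2). Substituting and matching coefficients of each power of t gives A0 = 15/32, A1 = -1/16, A2 = 1/4, so u_p = -t^2/16 + t^3/4 + 15*t/32.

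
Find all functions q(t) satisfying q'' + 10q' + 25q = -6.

q = -6/25 + C1*exp(-5*t) + C2*t*exp(-5*t)

Characteristic equation r² + 10r + 25 = 0 has discriminant (10)² - 4·(25) = 0, so r = -5 is a repeated root.
Hence q_h = (C1 + C2*t)*exp(-5*t).
For the particular solution try q_p = A0. Substituting and matching coefficients of each power of t gives A0 = -6/25, so q_p = -6/25.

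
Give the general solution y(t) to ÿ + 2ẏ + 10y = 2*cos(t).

y = 4*sin(t)/85 + 18*cos(t)/85 + C1*cos(3*t)*exp(-t) + C2*exp(-t)*sin(3*t)

Characteristic equation r² + 2r + 10 = 0 has discriminant (2)² - 4·(10) = -36 < 0, so r = -1 ± 3i.
Hence y_h = C1*cos(3*t)*exp(-t) + C2*exp(-t)*sin(3*t).
Try y_p = A*cos(t) + B*sin(t). Substituting and equating the coefficients of cos(t) and sin(t) gives A = 18/85, B = 4/85, so y_p = 4*sin(t)/85 + 18*cos(t)/85.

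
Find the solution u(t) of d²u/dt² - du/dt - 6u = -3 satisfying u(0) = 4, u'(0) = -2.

u = 1/2 + 5*exp(-2*t)/2 + exp(3*t)

Characteristic equation r² - r - 6 = 0 factors as (r + 2)(r - 3) = 0, so r = -2, 3.
Hence u_h = C1*exp(-2*t) + C2*exp(3*t).
For the particular solution try u_p = A0. Substituting and matching coefficients of each power of t gives A0 = 1/2, so u_p = 1/2.
General solution: u = 1/2 + C1*exp(-2*t) + C2*exp(3*t).
Apply the initial conditions: u(0) = 1/2 + C1 + C2 = 4 and u'(0) = -2*C1 + 3*C2 = -2. Solving gives C1 = 5/2, C2 = 1.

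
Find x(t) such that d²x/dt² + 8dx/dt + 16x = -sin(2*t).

Characteristic equation r² + 8r + 16 = 0 has discriminant (8)² - 4·(16) = 0, so r = -4 is a repeated root.
Hence x_h = (C1 + C2*t)*exp(-4*t).
Try x_p = A*cos(2*t) + B*sin(2*t). Substituting and equating the coefficients of cos(2t) and sin(2t) gives A = 1/25, B = -3/100, so x_p = -3*sin(2*t)/100 + cos(2*t)/25.

x = -3*sin(2*t)/100 + cos(2*t)/25 + C1*exp(-4*t) + C2*t*exp(-4*t)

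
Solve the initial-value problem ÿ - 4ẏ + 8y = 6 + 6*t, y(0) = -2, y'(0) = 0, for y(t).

Characteristic equation r² - 4r + 8 = 0 has discriminant (-4)² - 4·(8) = -16 < 0, so r = 2 ± 2i.
Hence y_h = C1*cos(2*t)*exp(2*t) + C2*exp(2*t)*sin(2*t).
For the particular solution try y_p = A0 + A1*t. Substituting and matching coefficients of each power of t gives A0 = 9/8, A1 = 3/4, so y_p = 9/8 + 3*t/4.
General solution: y = 9/8 + 3*t/4 + C1*cos(2*t)*exp(2*t) + C2*exp(2*t)*sin(2*t).
Apply the initial conditions: y(0) = 9/8 + C1 = -2 and y'(0) = 3/4 + 2*C1 + 2*C2 = 0. Solving gives C1 = -25/8, C2 = 11/4.

y = 9/8 + 3*t/4 - 25*cos(2*t)*exp(2*t)/8 + 11*exp(2*t)*sin(2*t)/4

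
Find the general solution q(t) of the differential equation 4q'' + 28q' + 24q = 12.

q = 1/2 + C1*exp(-6*t) + C2*exp(-t)

Divide through by 4: q'' + 7q' + 6q = 3.
Characteristic equation r² + 7r + 6 = 0 factors as (r + 6)(r + 1) = 0, so r = -6, -1.
Hence q_h = C1*exp(-6*t) + C2*exp(-t).
For the particular solution try q_p = A0. Substituting and matching coefficients of each power of t gives A0 = 1/2, so q_p = 1/2.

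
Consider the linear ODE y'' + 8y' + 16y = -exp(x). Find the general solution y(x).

y = -exp(x)/25 + C1*exp(-4*x) + C2*x*exp(-4*x)

Characteristic equation r² + 8r + 16 = 0 has discriminant (8)² - 4·(16) = 0, so r = -4 is a repeated root.
Hence y_h = (C1 + C2*x)*exp(-4*x).
Try y_p = A*exp(x). Substituting into the equation and dividing by exp(x) gives A = -1/25, so y_p = -exp(x)/25.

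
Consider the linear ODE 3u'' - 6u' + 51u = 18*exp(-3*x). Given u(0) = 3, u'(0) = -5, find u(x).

u = 3*exp(-3*x)/16 - 29*exp(x)*sin(4*x)/16 + 45*cos(4*x)*exp(x)/16

Divide through by 3: u'' - 2u' + 17u = 6*exp(-3*x).
Characteristic equation r² - 2r + 17 = 0 has discriminant (-2)² - 4·(17) = -64 < 0, so r = 1 ± 4i.
Hence u_h = C1*cos(4*x)*exp(x) + C2*exp(x)*sin(4*x).
Try u_p = A*exp(-3*x). Substituting into the equation and dividing by exp(-3*x) gives A = 3/16, so u_p = 3*exp(-3*x)/16.
General solution: u = 3*exp(-3*x)/16 + C1*cos(4*x)*exp(x) + C2*exp(x)*sin(4*x).
Apply the initial conditions: u(0) = 3/16 + C1 = 3 and u'(0) = -9/16 + C1 + 4*C2 = -5. Solving gives C1 = 45/16, C2 = -29/16.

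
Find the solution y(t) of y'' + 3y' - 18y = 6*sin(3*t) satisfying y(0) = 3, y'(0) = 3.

y = -sin(3*t)/5 - cos(3*t)/15 + 22*exp(3*t)/9 + 28*exp(-6*t)/45

Characteristic equation r² + 3r - 18 = 0 factors as (r + 6)(r - 3) = 0, so r = -6, 3.
Hence y_h = C1*exp(-6*t) + C2*exp(3*t).
Try y_p = A*cos(3*t) + B*sin(3*t). Substituting and equating the coefficients of cos(3t) and sin(3t) gives A = -1/15, B = -1/5, so y_p = -sin(3*t)/5 - cos(3*t)/15.
General solution: y = -sin(3*t)/5 - cos(3*t)/15 + C1*exp(-6*t) + C2*exp(3*t).
Apply the initial conditions: y(0) = -1/15 + C1 + C2 = 3 and y'(0) = -3/5 - 6*C1 + 3*C2 = 3. Solving gives C1 = 28/45, C2 = 22/9.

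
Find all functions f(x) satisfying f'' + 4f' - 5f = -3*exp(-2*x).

Characteristic equation r² + 4r - 5 = 0 factors as (r - 1)(r + 5) = 0, so r = 1, -5.
Hence f_h = C1*exp(x) + C2*exp(-5*x).
Try f_p = A*exp(-2*x). Substituting into the equation and dividing by exp(-2*x) gives A = 1/3, so f_p = exp(-2*x)/3.

f = exp(-2*x)/3 + C1*exp(x) + C2*exp(-5*x)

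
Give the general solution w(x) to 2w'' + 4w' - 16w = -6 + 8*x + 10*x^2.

w = 1/64 - 13*x/16 - 5*x**2/8 + C1*exp(2*x) + C2*exp(-4*x)

Divide through by 2: w'' + 2w' - 8w = -3 + 4*x + 5*x^2.
Characteristic equation r² + 2r - 8 = 0 factors as (r - 2)(r + 4) = 0, so r = 2, -4.
Hence w_h = C1*exp(2*x) + C2*exp(-4*x).
For the particular solution try w_p = A0 + A1*x + A2*x^2. Substituting and matching coefficients of each power of x gives A0 = 1/64, A1 = -13/16, A2 = -5/8, so w_p = 1/64 - 13*x/16 - 5*x^2/8.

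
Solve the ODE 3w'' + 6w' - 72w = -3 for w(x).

w = 1/24 + C1*exp(-6*x) + C2*exp(4*x)

Divide through by 3: w'' + 2w' - 24w = -1.
Characteristic equation r² + 2r - 24 = 0 factors as (r + 6)(r - 4) = 0, so r = -6, 4.
Hence w_h = C1*exp(-6*x) + C2*exp(4*x).
For the particular solution try w_p = A0. Substituting and matching coefficients of each power of x gives A0 = 1/24, so w_p = 1/24.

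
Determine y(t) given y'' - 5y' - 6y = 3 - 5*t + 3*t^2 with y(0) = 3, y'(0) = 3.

y = -37/18 - t**2/2 + 5*t/3 + 29*exp(-t)/7 + 115*exp(6*t)/126

Characteristic equation r² - 5r - 6 = 0 factors as (r + 1)(r - 6) = 0, so r = -1, 6.
Hence y_h = C1*exp(-t) + C2*exp(6*t).
For the particular solution try y_p = A0 + A1*t + A2*t^2. Substituting and matching coefficients of each power of t gives A0 = -37/18, A1 = 5/3, A2 = -1/2, so y_p = -37/18 - t^2/2 + 5*t/3.
General solution: y = -37/18 - t^2/2 + 5*t/3 + C1*exp(-t) + C2*exp(6*t).
Apply the initial conditions: y(0) = -37/18 + C1 + C2 = 3 and y'(0) = 5/3 - C1 + 6*C2 = 3. Solving gives C1 = 29/7, C2 = 115/126.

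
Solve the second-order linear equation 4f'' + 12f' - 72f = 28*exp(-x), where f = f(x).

f = -7*exp(-x)/20 + C1*exp(3*x) + C2*exp(-6*x)

Divide through by 4: f'' + 3f' - 18f = 7*exp(-x).
Characteristic equation r² + 3r - 18 = 0 factors as (r - 3)(r + 6) = 0, so r = 3, -6.
Hence f_h = C1*exp(3*x) + C2*exp(-6*x).
Try f_p = A*exp(-x). Substituting into the equation and dividing by exp(-x) gives A = -7/20, so f_p = -7*exp(-x)/20.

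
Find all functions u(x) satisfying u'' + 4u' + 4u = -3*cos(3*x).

u = -36*sin(3*x)/169 + 15*cos(3*x)/169 + C1*exp(-2*x) + C2*x*exp(-2*x)

Characteristic equation r² + 4r + 4 = 0 has discriminant (4)² - 4·(4) = 0, so r = -2 is a repeated root.
Hence u_h = (C1 + C2*x)*exp(-2*x).
Try u_p = A*cos(3*x) + B*sin(3*x). Substituting and equating the coefficients of cos(3x) and sin(3x) gives A = 15/169, B = -36/169, so u_p = -36*sin(3*x)/169 + 15*cos(3*x)/169.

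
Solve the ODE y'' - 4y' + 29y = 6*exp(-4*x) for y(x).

y = 6*exp(-4*x)/61 + C1*cos(5*x)*exp(2*x) + C2*exp(2*x)*sin(5*x)

Characteristic equation r² - 4r + 29 = 0 has discriminant (-4)² - 4·(29) = -100 < 0, so r = 2 ± 5i.
Hence y_h = C1*cos(5*x)*exp(2*x) + C2*exp(2*x)*sin(5*x).
Try y_p = A*exp(-4*x). Substituting into the equation and dividing by exp(-4*x) gives A = 6/61, so y_p = 6*exp(-4*x)/61.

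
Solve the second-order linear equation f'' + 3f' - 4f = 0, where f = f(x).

Characteristic equation r² + 3r - 4 = 0 factors as (r + 4)(r - 1) = 0, so r = -4, 1.
Hence f_h = C1*exp(-4*x) + C2*exp(x).

f = C1*exp(-4*x) + C2*exp(x)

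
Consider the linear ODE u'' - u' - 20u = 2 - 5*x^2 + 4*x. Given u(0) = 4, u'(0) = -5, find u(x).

u = -51/800 - 9*x/40 + x**2/4 + 287*exp(5*x)/225 + 803*exp(-4*x)/288

Characteristic equation r² - r - 20 = 0 factors as (r - 5)(r + 4) = 0, so r = 5, -4.
Hence u_h = C1*exp(5*x) + C2*exp(-4*x).
For the particular solution try u_p = A0 + A1*x + A2*x^2. Substituting and matching coefficients of each power of x gives A0 = -51/800, A1 = -9/40, A2 = 1/4, so u_p = -51/800 - 9*x/40 + x^2/4.
General solution: u = -51/800 - 9*x/40 + x^2/4 + C1*exp(5*x) + C2*exp(-4*x).
Apply the initial conditions: u(0) = -51/800 + C1 + C2 = 4 and u'(0) = -9/40 - 4*C2 + 5*C1 = -5. Solving gives C1 = 287/225, C2 = 803/288.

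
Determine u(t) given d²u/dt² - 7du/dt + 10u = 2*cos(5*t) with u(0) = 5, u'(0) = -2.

Characteristic equation r² - 7r + 10 = 0 factors as (r - 2)(r - 5) = 0, so r = 2, 5.
Hence u_h = C1*exp(2*t) + C2*exp(5*t).
Try u_p = A*cos(5*t) + B*sin(5*t). Substituting and equating the coefficients of cos(5t) and sin(5t) gives A = -3/145, B = -7/145, so u_p = -7*sin(5*t)/145 - 3*cos(5*t)/145.
General solution: u = -7*sin(5*t)/145 - 3*cos(5*t)/145 + C1*exp(2*t) + C2*exp(5*t).
Apply the initial conditions: u(0) = -3/145 + C1 + C2 = 5 and u'(0) = -7/29 + 2*C1 + 5*C2 = -2. Solving gives C1 = 779/87, C2 = -59/15.

u = -59*exp(5*t)/15 - 7*sin(5*t)/145 - 3*cos(5*t)/145 + 779*exp(2*t)/87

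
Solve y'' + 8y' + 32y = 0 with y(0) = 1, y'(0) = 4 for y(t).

Characteristic equation r² + 8r + 32 = 0 has discriminant (8)² - 4·(32) = -64 < 0, so r = -4 ± 4i.
Hence y_h = C1*cos(4*t)*exp(-4*t) + C2*exp(-4*t)*sin(4*t).
Apply the initial conditions: y(0) = C1 = 1 and y'(0) = -4*C1 + 4*C2 = 4. Solving gives C1 = 1, C2 = 2.

y = cos(4*t)*exp(-4*t) + 2*exp(-4*t)*sin(4*t)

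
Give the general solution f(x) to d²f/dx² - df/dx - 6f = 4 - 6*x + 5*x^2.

Characteristic equation r² - r - 6 = 0 factors as (r + 2)(r - 3) = 0, so r = -2, 3.
Hence f_h = C1*exp(-2*x) + C2*exp(3*x).
For the particular solution try f_p = A0 + A1*x + A2*x^2. Substituting and matching coefficients of each power of x gives A0 = -125/108, A1 = 23/18, A2 = -5/6, so f_p = -125/108 - 5*x^2/6 + 23*x/18.

f = -125/108 - 5*x**2/6 + 23*x/18 + C1*exp(-2*x) + C2*exp(3*x)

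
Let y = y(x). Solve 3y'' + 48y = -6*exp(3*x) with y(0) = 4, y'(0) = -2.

y = -11*sin(4*x)/25 - 2*exp(3*x)/25 + 102*cos(4*x)/25

Divide through by 3: y'' + 16y = -2*exp(3*x).
Characteristic equation r² + 16 = 0 has discriminant (0)² - 4·(16) = -64 < 0, so r = ± 4i.
Hence y_h = C1*cos(4*x) + C2*sin(4*x).
Try y_p = A*exp(3*x). Substituting into the equation and dividing by exp(3*x) gives A = -2/25, so y_p = -2*exp(3*x)/25.
General solution: y = -2*exp(3*x)/25 + C1*cos(4*x) + C2*sin(4*x).
Apply the initial conditions: y(0) = -2/25 + C1 = 4 and y'(0) = -6/25 + 4*C2 = -2. Solving gives C1 = 102/25, C2 = -11/25.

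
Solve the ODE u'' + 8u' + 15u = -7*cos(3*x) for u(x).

u = -14*sin(3*x)/51 - 7*cos(3*x)/102 + C1*exp(-5*x) + C2*exp(-3*x)

Characteristic equation r² + 8r + 15 = 0 factors as (r + 5)(r + 3) = 0, so r = -5, -3.
Hence u_h = C1*exp(-5*x) + C2*exp(-3*x).
Try u_p = A*cos(3*x) + B*sin(3*x). Substituting and equating the coefficients of cos(3x) and sin(3x) gives A = -7/102, B = -14/51, so u_p = -14*sin(3*x)/51 - 7*cos(3*x)/102.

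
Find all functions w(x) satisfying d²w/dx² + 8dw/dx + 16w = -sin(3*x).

w = -7*sin(3*x)/625 + 24*cos(3*x)/625 + C1*exp(-4*x) + C2*x*exp(-4*x)

Characteristic equation r² + 8r + 16 = 0 has discriminant (8)² - 4·(16) = 0, so r = -4 is a repeated root.
Hence w_h = (C1 + C2*x)*exp(-4*x).
Try w_p = A*cos(3*x) + B*sin(3*x). Substituting and equating the coefficients of cos(3x) and sin(3x) gives A = 24/625, B = -7/625, so w_p = -7*sin(3*x)/625 + 24*cos(3*x)/625.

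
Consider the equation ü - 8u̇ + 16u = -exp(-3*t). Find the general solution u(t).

u = -exp(-3*t)/49 + C1*exp(4*t) + C2*t*exp(4*t)

Characteristic equation r² - 8r + 16 = 0 has discriminant (-8)² - 4·(16) = 0, so r = 4 is a repeated root.
Hence u_h = (C1 + C2*t)*exp(4*t).
Try u_p = A*exp(-3*t). Substituting into the equation and dividing by exp(-3*t) gives A = -1/49, so u_p = -exp(-3*t)/49.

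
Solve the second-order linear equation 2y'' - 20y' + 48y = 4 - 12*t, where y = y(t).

Divide through by 2: y'' - 10y' + 24y = 2 - 6*t.
Characteristic equation r² - 10r + 24 = 0 factors as (r - 6)(r - 4) = 0, so r = 6, 4.
Hence y_h = C1*exp(6*t) + C2*exp(4*t).
For the particular solution try y_p = A0 + A1*t. Substituting and matching coefficients of each power of t gives A0 = -1/48, A1 = -1/4, so y_p = -1/48 - t/4.

y = -1/48 - t/4 + C1*exp(6*t) + C2*exp(4*t)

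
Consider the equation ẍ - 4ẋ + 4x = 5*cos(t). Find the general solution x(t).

x = -4*sin(t)/5 + 3*cos(t)/5 + C1*exp(2*t) + C2*t*exp(2*t)

Characteristic equation r² - 4r + 4 = 0 has discriminant (-4)² - 4·(4) = 0, so r = 2 is a repeated root.
Hence x_h = (C1 + C2*t)*exp(2*t).
Try x_p = A*cos(t) + B*sin(t). Substituting and equating the coefficients of cos(t) and sin(t) gives A = 3/5, B = -4/5, so x_p = -4*sin(t)/5 + 3*cos(t)/5.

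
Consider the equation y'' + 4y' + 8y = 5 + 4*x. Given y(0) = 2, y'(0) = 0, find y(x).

y = 3/8 + x/2 + 11*exp(-2*x)*sin(2*x)/8 + 13*cos(2*x)*exp(-2*x)/8

Characteristic equation r² + 4r + 8 = 0 has discriminant (4)² - 4·(8) = -16 < 0, so r = -2 ± 2i.
Hence y_h = C1*cos(2*x)*exp(-2*x) + C2*exp(-2*x)*sin(2*x).
For the particular solution try y_p = A0 + A1*x. Substituting and matching coefficients of each power of x gives A0 = 3/8, A1 = 1/2, so y_p = 3/8 + x/2.
General solution: y = 3/8 + x/2 + C1*cos(2*x)*exp(-2*x) + C2*exp(-2*x)*sin(2*x).
Apply the initial conditions: y(0) = 3/8 + C1 = 2 and y'(0) = 1/2 - 2*C1 + 2*C2 = 0. Solving gives C1 = 13/8, C2 = 11/8.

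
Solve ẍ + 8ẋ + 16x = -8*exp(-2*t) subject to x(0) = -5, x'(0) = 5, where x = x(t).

x = -3*exp(-4*t) - 2*exp(-2*t) - 11*t*exp(-4*t)

Characteristic equation r² + 8r + 16 = 0 has discriminant (8)² - 4·(16) = 0, so r = -4 is a repeated root.
Hence x_h = (C1 + C2*t)*exp(-4*t).
Try x_p = A*exp(-2*t). Substituting into the equation and dividing by exp(-2*t) gives A = -2, so x_p = -2*exp(-2*t).
General solution: x = -2*exp(-2*t) + C1*exp(-4*t) + C2*t*exp(-4*t).
Apply the initial conditions: x(0) = -2 + C1 = -5 and x'(0) = 4 + C2 - 4*C1 = 5. Solving gives C1 = -3, C2 = -11.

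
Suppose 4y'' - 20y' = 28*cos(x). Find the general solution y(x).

Divide through by 4: y'' - 5y' = 7*cos(x).
Characteristic equation r² - 5r = 0 factors as (r - 5)r = 0, so r = 5, 0.
Hence y_h = C1*exp(5*x) + C2.
Try y_p = A*cos(x) + B*sin(x). Substituting and equating the coefficients of cos(x) and sin(x) gives A = -7/26, B = -35/26, so y_p = -35*sin(x)/26 - 7*cos(x)/26.

y = C2 - 35*sin(x)/26 - 7*cos(x)/26 + C1*exp(5*x)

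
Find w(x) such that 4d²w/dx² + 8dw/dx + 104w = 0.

w = C1*cos(5*x)*exp(-x) + C2*exp(-x)*sin(5*x)

Divide through by 4: w'' + 2w' + 26w = 0.
Characteristic equation r² + 2r + 26 = 0 has discriminant (2)² - 4·(26) = -100 < 0, so r = -1 ± 5i.
Hence w_h = C1*cos(5*x)*exp(-x) + C2*exp(-x)*sin(5*x).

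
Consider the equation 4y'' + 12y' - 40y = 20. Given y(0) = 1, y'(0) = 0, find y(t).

Divide through by 4: y'' + 3y' - 10y = 5.
Characteristic equation r² + 3r - 10 = 0 factors as (r - 2)(r + 5) = 0, so r = 2, -5.
Hence y_h = C1*exp(2*t) + C2*exp(-5*t).
For the particular solution try y_p = A0. Substituting and matching coefficients of each power of t gives A0 = -1/2, so y_p = -1/2.
General solution: y = -1/2 + C1*exp(2*t) + C2*exp(-5*t).
Apply the initial conditions: y(0) = -1/2 + C1 + C2 = 1 and y'(0) = -5*C2 + 2*C1 = 0. Solving gives C1 = 15/14, C2 = 3/7.

y = -1/2 + 3*exp(-5*t)/7 + 15*exp(2*t)/14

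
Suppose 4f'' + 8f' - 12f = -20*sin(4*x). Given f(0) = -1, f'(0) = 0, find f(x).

Divide through by 4: f'' + 2f' - 3f = -5*sin(4*x).
Characteristic equation r² + 2r - 3 = 0 factors as (r + 3)(r - 1) = 0, so r = -3, 1.
Hence f_h = C1*exp(-3*x) + C2*exp(x).
Try f_p = A*cos(4*x) + B*sin(4*x). Substituting and equating the coefficients of cos(4x) and sin(4x) gives A = 8/85, B = 19/85, so f_p = 8*cos(4*x)/85 + 19*sin(4*x)/85.
General solution: f = 8*cos(4*x)/85 + 19*sin(4*x)/85 + C1*exp(-3*x) + C2*exp(x).
Apply the initial conditions: f(0) = 8/85 + C1 + C2 = -1 and f'(0) = 76/85 + C2 - 3*C1 = 0. Solving gives C1 = -1/20, C2 = -71/68.

f = -71*exp(x)/68 - exp(-3*x)/20 + 8*cos(4*x)/85 + 19*sin(4*x)/85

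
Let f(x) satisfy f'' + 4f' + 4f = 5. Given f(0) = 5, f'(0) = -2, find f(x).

f = 5/4 + 15*exp(-2*x)/4 + 11*x*exp(-2*x)/2

Characteristic equation r² + 4r + 4 = 0 has discriminant (4)² - 4·(4) = 0, so r = -2 is a repeated root.
Hence f_h = (C1 + C2*x)*exp(-2*x).
For the particular solution try f_p = A0. Substituting and matching coefficients of each power of x gives A0 = 5/4, so f_p = 5/4.
General solution: f = 5/4 + C1*exp(-2*x) + C2*x*exp(-2*x).
Apply the initial conditions: f(0) = 5/4 + C1 = 5 and f'(0) = C2 - 2*C1 = -2. Solving gives C1 = 15/4, C2 = 11/2.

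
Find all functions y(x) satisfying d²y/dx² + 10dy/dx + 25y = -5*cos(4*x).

Characteristic equation r² + 10r + 25 = 0 has discriminant (10)² - 4·(25) = 0, so r = -5 is a repeated root.
Hence y_h = (C1 + C2*x)*exp(-5*x).
Try y_p = A*cos(4*x) + B*sin(4*x). Substituting and equating the coefficients of cos(4x) and sin(4x) gives A = -45/1681, B = -200/1681, so y_p = -200*sin(4*x)/1681 - 45*cos(4*x)/1681.

y = -200*sin(4*x)/1681 - 45*cos(4*x)/1681 + C1*exp(-5*x) + C2*x*exp(-5*x)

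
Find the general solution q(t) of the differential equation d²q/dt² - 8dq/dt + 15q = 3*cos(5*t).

q = -6*sin(5*t)/85 - 3*cos(5*t)/170 + C1*exp(3*t) + C2*exp(5*t)

Characteristic equation r² - 8r + 15 = 0 factors as (r - 3)(r - 5) = 0, so r = 3, 5.
Hence q_h = C1*exp(3*t) + C2*exp(5*t).
Try q_p = A*cos(5*t) + B*sin(5*t). Substituting and equating the coefficients of cos(5t) and sin(5t) gives A = -3/170, B = -6/85, so q_p = -6*sin(5*t)/85 - 3*cos(5*t)/170.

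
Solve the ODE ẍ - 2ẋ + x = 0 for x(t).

Characteristic equation r² - 2r + 1 = 0 has discriminant (-2)² - 4·(1) = 0, so r = 1 is a repeated root.
Hence x_h = (C1 + C2*t)*exp(t).

x = C1*exp(t) + C2*t*exp(t)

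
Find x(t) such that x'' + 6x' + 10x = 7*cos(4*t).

x = -7*cos(4*t)/102 + 14*sin(4*t)/51 + C1*cos(t)*exp(-3*t) + C2*exp(-3*t)*sin(t)

Characteristic equation r² + 6r + 10 = 0 has discriminant (6)² - 4·(10) = -4 < 0, so r = -3 ± i.
Hence x_h = C1*cos(t)*exp(-3*t) + C2*exp(-3*t)*sin(t).
Try x_p = A*cos(4*t) + B*sin(4*t). Substituting and equating the coefficients of cos(4t) and sin(4t) gives A = -7/102, B = 14/51, so x_p = -7*cos(4*t)/102 + 14*sin(4*t)/51.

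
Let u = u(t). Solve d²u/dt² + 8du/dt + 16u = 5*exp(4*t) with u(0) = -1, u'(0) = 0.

Characteristic equation r² + 8r + 16 = 0 has discriminant (8)² - 4·(16) = 0, so r = -4 is a repeated root.
Hence u_h = (C1 + C2*t)*exp(-4*t).
Try u_p = A*exp(4*t). Substituting into the equation and dividing by exp(4*t) gives A = 5/64, so u_p = 5*exp(4*t)/64.
General solution: u = 5*exp(4*t)/64 + C1*exp(-4*t) + C2*t*exp(-4*t).
Apply the initial conditions: u(0) = 5/64 + C1 = -1 and u'(0) = 5/16 + C2 - 4*C1 = 0. Solving gives C1 = -69/64, C2 = -37/8.

u = -69*exp(-4*t)/64 + 5*exp(4*t)/64 - 37*t*exp(-4*t)/8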